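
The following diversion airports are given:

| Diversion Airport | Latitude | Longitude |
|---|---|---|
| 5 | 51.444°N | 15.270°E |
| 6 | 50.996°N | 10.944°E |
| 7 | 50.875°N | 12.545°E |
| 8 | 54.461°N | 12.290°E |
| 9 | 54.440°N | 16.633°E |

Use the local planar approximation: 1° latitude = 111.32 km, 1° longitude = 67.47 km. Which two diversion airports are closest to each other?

Pairwise distances:
5–6: √((-0.448·111.32)² + (-4.326·67.47)²) = √(2487.15255 + 85191.14405) = 296.105 km
5–7: √((-0.569·111.32)² + (-2.725·67.47)²) = √(4012.09242 + 33802.93681) = 194.461 km
5–8: √((3.017·111.32)² + (-2.980·67.47)²) = √(112796.86145 + 40425.36487) = 391.436 km
5–9: √((2.996·111.32)² + (1.363·67.47)²) = √(111232.06846 + 8456.93771) = 345.961 km
6–7: √((-0.121·111.32)² + (1.601·67.47)²) = √(181.43336 + 11668.20590) = 108.856 km
6–8: √((3.465·111.32)² + (1.346·67.47)²) = √(148782.84989 + 8247.29521) = 396.270 km
6–9: √((3.444·111.32)² + (5.689·67.47)²) = √(146984.88634 + 147330.71206) = 542.509 km
7–8: √((3.586·111.32)² + (-0.255·67.47)²) = √(159355.46641 + 296.00686) = 399.564 km
7–9: √((3.565·111.32)² + (4.088·67.47)²) = √(157494.52599 + 76075.21608) = 483.291 km
8–9: √((-0.021·111.32)² + (4.343·67.47)²) = √(5.46493 + 85862.01555) = 293.032 km
Closest pair: 6–7 at 108.856 km.

6 and 7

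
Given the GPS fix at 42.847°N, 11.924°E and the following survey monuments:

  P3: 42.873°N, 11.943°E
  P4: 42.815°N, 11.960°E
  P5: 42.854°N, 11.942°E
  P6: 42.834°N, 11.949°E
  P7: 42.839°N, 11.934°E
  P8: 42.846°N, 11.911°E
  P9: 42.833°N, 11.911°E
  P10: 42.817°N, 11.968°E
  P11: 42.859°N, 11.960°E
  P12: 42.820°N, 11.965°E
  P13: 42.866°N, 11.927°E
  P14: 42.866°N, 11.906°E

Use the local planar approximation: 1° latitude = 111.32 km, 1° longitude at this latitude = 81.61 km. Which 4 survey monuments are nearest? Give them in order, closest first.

Distances from 42.847°N, 11.924°E:
P3: 3.284 km
P4: 4.617 km
P5: 1.663 km
P6: 2.501 km
P7: 1.208 km
P8: 1.067 km
P9: 1.885 km
P10: 4.904 km
P11: 3.227 km
P12: 4.498 km
P13: 2.129 km
P14: 2.575 km
Sorted: P8 (1.067 km) < P7 (1.208 km) < P5 (1.663 km) < P9 (1.885 km) < P13 (2.129 km) < P6 (2.501 km) < …

P8, P7, P5, P9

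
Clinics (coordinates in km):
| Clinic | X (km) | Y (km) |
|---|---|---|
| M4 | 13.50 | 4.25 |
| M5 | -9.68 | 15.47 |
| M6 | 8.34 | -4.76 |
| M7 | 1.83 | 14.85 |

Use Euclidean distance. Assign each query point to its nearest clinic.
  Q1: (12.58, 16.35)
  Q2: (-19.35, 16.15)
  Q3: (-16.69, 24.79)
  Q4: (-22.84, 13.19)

Q1→M7; Q2→M5; Q3→M5; Q4→M5

Q1 at (12.58, 16.35):
  M4: √((0.92)² + (-12.10)²) = √(0.8464 + 146.4100) = 12.13 km
  M5: √((-22.26)² + (-0.88)²) = √(495.5076 + 0.7744) = 22.28 km
  M6: √((-4.24)² + (-21.11)²) = √(17.9776 + 445.6321) = 21.53 km
  M7: √((-10.75)² + (-1.50)²) = √(115.5625 + 2.2500) = 10.85 km
  → nearest: M7 (10.85 km)
Q2 at (-19.35, 16.15):
  M4: √((32.85)² + (-11.90)²) = √(1079.1225 + 141.6100) = 34.94 km
  M5: √((9.67)² + (-0.68)²) = √(93.5089 + 0.4624) = 9.69 km
  M6: √((27.69)² + (-20.91)²) = √(766.7361 + 437.2281) = 34.70 km
  M7: √((21.18)² + (-1.30)²) = √(448.5924 + 1.6900) = 21.22 km
  → nearest: M5 (9.69 km)
Q3 at (-16.69, 24.79):
  M4: √((30.19)² + (-20.54)²) = √(911.4361 + 421.8916) = 36.51 km
  M5: √((7.01)² + (-9.32)²) = √(49.1401 + 86.8624) = 11.66 km
  M6: √((25.03)² + (-29.55)²) = √(626.5009 + 873.2025) = 38.73 km
  M7: √((18.52)² + (-9.94)²) = √(342.9904 + 98.8036) = 21.02 km
  → nearest: M5 (11.66 km)
Q4 at (-22.84, 13.19):
  M4: √((36.34)² + (-8.94)²) = √(1320.5956 + 79.9236) = 37.42 km
  M5: √((13.16)² + (2.28)²) = √(173.1856 + 5.1984) = 13.36 km
  M6: √((31.18)² + (-17.95)²) = √(972.1924 + 322.2025) = 35.98 km
  M7: √((24.67)² + (1.66)²) = √(608.6089 + 2.7556) = 24.73 km
  → nearest: M5 (13.36 km)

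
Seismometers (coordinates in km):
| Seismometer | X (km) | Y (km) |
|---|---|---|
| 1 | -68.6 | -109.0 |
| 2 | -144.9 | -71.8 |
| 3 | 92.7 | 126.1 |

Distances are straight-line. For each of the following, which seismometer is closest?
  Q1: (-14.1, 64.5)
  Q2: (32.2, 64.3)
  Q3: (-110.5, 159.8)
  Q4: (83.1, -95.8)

Q1 at (-14.1, 64.5):
  1: √((-54.5)² + (-173.5)²) = √(2970.250 + 30102.250) = 181.9 km
  2: √((-130.8)² + (-136.3)²) = √(17108.640 + 18577.690) = 188.9 km
  3: √((106.8)² + (61.6)²) = √(11406.240 + 3794.560) = 123.3 km
  → nearest: 3 (123.3 km)
Q2 at (32.2, 64.3):
  1: √((-100.8)² + (-173.3)²) = √(10160.640 + 30032.890) = 200.5 km
  2: √((-177.1)² + (-136.1)²) = √(31364.410 + 18523.210) = 223.4 km
  3: √((60.5)² + (61.8)²) = √(3660.250 + 3819.240) = 86.5 km
  → nearest: 3 (86.5 km)
Q3 at (-110.5, 159.8):
  1: √((41.9)² + (-268.8)²) = √(1755.610 + 72253.440) = 272.0 km
  2: √((-34.4)² + (-231.6)²) = √(1183.360 + 53638.560) = 234.1 km
  3: √((203.2)² + (-33.7)²) = √(41290.240 + 1135.690) = 206.0 km
  → nearest: 3 (206.0 km)
Q4 at (83.1, -95.8):
  1: √((-151.7)² + (-13.2)²) = √(23012.890 + 174.240) = 152.3 km
  2: √((-228.0)² + (24.0)²) = √(51984.000 + 576.000) = 229.3 km
  3: √((9.6)² + (221.9)²) = √(92.160 + 49239.610) = 222.1 km
  → nearest: 1 (152.3 km)

Q1→3; Q2→3; Q3→3; Q4→1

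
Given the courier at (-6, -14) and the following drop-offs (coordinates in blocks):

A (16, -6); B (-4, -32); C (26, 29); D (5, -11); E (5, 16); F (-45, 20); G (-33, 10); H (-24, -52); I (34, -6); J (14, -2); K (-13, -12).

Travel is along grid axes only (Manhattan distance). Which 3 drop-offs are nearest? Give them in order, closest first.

Distances from (-6, -14):
A: |22| + |8| = 22 + 8 = 30 blocks
B: |2| + |-18| = 2 + 18 = 20 blocks
C: |32| + |43| = 32 + 43 = 75 blocks
D: |11| + |3| = 11 + 3 = 14 blocks
E: |11| + |30| = 11 + 30 = 41 blocks
F: |-39| + |34| = 39 + 34 = 73 blocks
G: |-27| + |24| = 27 + 24 = 51 blocks
H: |-18| + |-38| = 18 + 38 = 56 blocks
I: |40| + |8| = 40 + 8 = 48 blocks
J: |20| + |12| = 20 + 12 = 32 blocks
K: |-7| + |2| = 7 + 2 = 9 blocks
Sorted: K (9 blocks) < D (14 blocks) < B (20 blocks) < A (30 blocks) < J (32 blocks) < …

K, D, B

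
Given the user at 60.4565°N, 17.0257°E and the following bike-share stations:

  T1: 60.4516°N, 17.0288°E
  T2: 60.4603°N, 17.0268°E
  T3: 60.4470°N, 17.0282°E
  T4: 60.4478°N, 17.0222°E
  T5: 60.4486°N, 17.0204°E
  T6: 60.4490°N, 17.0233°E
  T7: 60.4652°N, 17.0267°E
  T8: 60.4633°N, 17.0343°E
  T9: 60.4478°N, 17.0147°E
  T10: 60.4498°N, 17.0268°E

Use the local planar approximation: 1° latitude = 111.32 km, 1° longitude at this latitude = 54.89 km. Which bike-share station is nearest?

T2

Distances from 60.4565°N, 17.0257°E:
T1: √((-0.0049·111.32)² + (0.0031·54.89)²) = √(0.297535 + 0.028954) = 0.5714 km
T2: √((0.0038·111.32)² + (0.0011·54.89)²) = √(0.178943 + 0.003646) = 0.4273 km
T3: √((-0.0095·111.32)² + (0.0025·54.89)²) = √(1.118391 + 0.018831) = 1.0664 km
T4: √((-0.0087·111.32)² + (-0.0035·54.89)²) = √(0.937961 + 0.036908) = 0.9874 km
T5: √((-0.0079·111.32)² + (-0.0053·54.89)²) = √(0.773394 + 0.084633) = 0.9263 km
T6: √((-0.0075·111.32)² + (-0.0024·54.89)²) = √(0.697058 + 0.017354) = 0.8452 km
T7: √((0.0087·111.32)² + (0.0010·54.89)²) = √(0.937961 + 0.003013) = 0.9700 km
T8: √((0.0068·111.32)² + (0.0086·54.89)²) = √(0.573013 + 0.222835) = 0.8921 km
T9: √((-0.0087·111.32)² + (-0.0110·54.89)²) = √(0.937961 + 0.364562) = 1.1413 km
T10: √((-0.0067·111.32)² + (0.0011·54.89)²) = √(0.556283 + 0.003646) = 0.7483 km
Minimum: T2 at 0.4273 km.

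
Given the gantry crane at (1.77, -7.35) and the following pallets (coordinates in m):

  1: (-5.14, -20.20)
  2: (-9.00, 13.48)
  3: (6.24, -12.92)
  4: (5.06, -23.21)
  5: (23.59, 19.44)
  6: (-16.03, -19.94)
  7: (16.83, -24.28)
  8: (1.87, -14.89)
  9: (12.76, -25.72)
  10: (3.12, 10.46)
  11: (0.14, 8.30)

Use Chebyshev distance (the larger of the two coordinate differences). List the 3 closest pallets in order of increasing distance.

Distances from (1.77, -7.35):
1: max(|-6.91|, |-12.85|) = 12.85 m
2: max(|-10.77|, |20.83|) = 20.83 m
3: max(|4.47|, |-5.57|) = 5.57 m
4: max(|3.29|, |-15.86|) = 15.86 m
5: max(|21.82|, |26.79|) = 26.79 m
6: max(|-17.80|, |-12.59|) = 17.80 m
7: max(|15.06|, |-16.93|) = 16.93 m
8: max(|0.10|, |-7.54|) = 7.54 m
9: max(|10.99|, |-18.37|) = 18.37 m
10: max(|1.35|, |17.81|) = 17.81 m
11: max(|-1.63|, |15.65|) = 15.65 m
Sorted: 3 (5.57 m) < 8 (7.54 m) < 1 (12.85 m) < 11 (15.65 m) < 4 (15.86 m) < …

3, 8, 1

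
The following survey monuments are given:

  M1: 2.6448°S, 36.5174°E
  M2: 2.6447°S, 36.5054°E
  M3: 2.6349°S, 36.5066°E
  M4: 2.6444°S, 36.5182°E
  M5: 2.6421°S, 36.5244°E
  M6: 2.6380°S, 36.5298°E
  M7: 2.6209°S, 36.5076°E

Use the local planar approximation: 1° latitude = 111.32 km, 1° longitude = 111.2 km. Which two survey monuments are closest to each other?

M1 and M4

Pairwise distances:
M1–M4: 0.0995 km
M4–M5: 0.7354 km
M5–M6: 0.7542 km
M1–M5: 0.8344 km
M2–M3: 1.0991 km
M1–M2: 1.3344 km
M2–M4: 1.4238 km
M4–M6: 1.4736 km
M3–M7: 1.5624 km
M1–M6: 1.5730 km
M1–M3: 1.6300 km
M3–M4: 1.6680 km
M2–M5: 2.1325 km
M3–M5: 2.1355 km
M3–M6: 2.6028 km
M2–M7: 2.6607 km
M2–M6: 2.8139 km
M4–M7: 2.8693 km
M1–M7: 2.8751 km
M5–M7: 3.0099 km
M6–M7: 3.1173 km
Closest pair: M1–M4 at 0.0995 km.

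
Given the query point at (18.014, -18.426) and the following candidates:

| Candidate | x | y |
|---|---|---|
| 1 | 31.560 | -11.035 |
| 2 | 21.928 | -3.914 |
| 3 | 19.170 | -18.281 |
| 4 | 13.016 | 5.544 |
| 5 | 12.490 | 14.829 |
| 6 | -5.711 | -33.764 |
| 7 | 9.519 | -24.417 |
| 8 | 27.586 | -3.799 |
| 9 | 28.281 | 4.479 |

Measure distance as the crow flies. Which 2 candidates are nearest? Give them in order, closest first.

Distances from (18.014, -18.426):
1: √((13.546)² + (7.391)²) = √(183.49412 + 54.62688) = 15.431
2: √((3.914)² + (14.512)²) = √(15.31940 + 210.59814) = 15.031
3: √((1.156)² + (0.145)²) = √(1.33634 + 0.02102) = 1.165
4: √((-4.998)² + (23.970)²) = √(24.98000 + 574.56090) = 24.486
5: √((-5.524)² + (33.255)²) = √(30.51458 + 1105.89502) = 33.711
6: √((-23.725)² + (-15.338)²) = √(562.87563 + 235.25424) = 28.251
7: √((-8.495)² + (-5.991)²) = √(72.16502 + 35.89208) = 10.395
8: √((9.572)² + (14.627)²) = √(91.62318 + 213.94913) = 17.481
9: √((10.267)² + (22.905)²) = √(105.41129 + 524.63902) = 25.101
Sorted: 3 (1.165) < 7 (10.395) < 2 (15.031) < 1 (15.431) < …

3, 7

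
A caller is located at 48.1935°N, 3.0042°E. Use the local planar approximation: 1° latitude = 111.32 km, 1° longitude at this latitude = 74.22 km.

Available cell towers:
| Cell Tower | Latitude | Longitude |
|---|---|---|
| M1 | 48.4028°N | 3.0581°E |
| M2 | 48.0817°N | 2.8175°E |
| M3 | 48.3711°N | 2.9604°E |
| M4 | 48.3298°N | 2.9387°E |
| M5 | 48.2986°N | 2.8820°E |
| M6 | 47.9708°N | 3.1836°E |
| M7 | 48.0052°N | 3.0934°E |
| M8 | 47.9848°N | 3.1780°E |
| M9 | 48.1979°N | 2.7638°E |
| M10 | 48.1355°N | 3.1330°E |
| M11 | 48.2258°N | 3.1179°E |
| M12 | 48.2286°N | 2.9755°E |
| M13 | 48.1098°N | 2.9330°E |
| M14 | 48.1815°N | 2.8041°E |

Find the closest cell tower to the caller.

Distances from 48.1935°N, 3.0042°E:
M1: √((0.2093·111.32)² + (0.0539·74.22)²) = √(542.856262 + 16.003664) = 23.6402 km
M2: √((-0.1118·111.32)² + (-0.1867·74.22)²) = √(154.892362 + 192.012957) = 18.6254 km
M3: √((0.1776·111.32)² + (-0.0438·74.22)²) = √(390.869981 + 10.567935) = 20.0359 km
M4: √((0.1363·111.32)² + (-0.0655·74.22)²) = √(230.217380 + 23.633307) = 15.9327 km
M5: √((0.1051·111.32)² + (-0.1222·74.22)²) = √(136.883729 + 82.259168) = 14.8035 km
M6: √((-0.2227·111.32)² + (0.1794·74.22)²) = √(614.591896 + 177.291036) = 28.1404 km
M7: √((-0.1883·111.32)² + (0.0892·74.22)²) = √(439.386830 + 43.830014) = 21.9822 km
M8: √((-0.2087·111.32)² + (0.1738·74.22)²) = √(539.748313 + 166.395449) = 26.5734 km
M9: √((0.0044·111.32)² + (-0.2404·74.22)²) = √(0.239912 + 318.354378) = 17.8492 km
M10: √((-0.0580·111.32)² + (0.1288·74.22)²) = √(41.687167 + 91.384729) = 11.5357 km
M11: √((0.0323·111.32)² + (0.1137·74.22)²) = √(12.928598 + 71.213582) = 9.1729 km
M12: √((0.0351·111.32)² + (-0.0287·74.22)²) = √(15.267243 + 4.537386) = 4.4502 km
M13: √((-0.0837·111.32)² + (-0.0712·74.22)²) = √(86.815508 + 27.925560) = 10.7117 km
M14: √((-0.0120·111.32)² + (-0.2001·74.22)²) = √(1.784469 + 220.564735) = 14.9114 km
Minimum: M12 at 4.4502 km.

M12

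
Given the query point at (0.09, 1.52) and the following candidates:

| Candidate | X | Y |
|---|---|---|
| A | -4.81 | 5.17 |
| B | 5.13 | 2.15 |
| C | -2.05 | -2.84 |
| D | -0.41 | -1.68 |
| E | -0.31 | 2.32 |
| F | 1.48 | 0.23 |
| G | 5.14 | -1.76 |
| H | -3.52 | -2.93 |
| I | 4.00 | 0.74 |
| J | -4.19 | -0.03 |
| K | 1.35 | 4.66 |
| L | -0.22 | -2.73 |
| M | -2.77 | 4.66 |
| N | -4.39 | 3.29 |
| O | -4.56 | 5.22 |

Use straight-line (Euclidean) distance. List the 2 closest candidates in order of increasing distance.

Distances from (0.09, 1.52):
A: 6.11
B: 5.08
C: 4.86
D: 3.24
E: 0.89
F: 1.90
G: 6.02
H: 5.73
I: 3.99
J: 4.55
K: 3.38
L: 4.26
M: 4.25
N: 4.82
O: 5.94
Sorted: E (0.89) < F (1.90) < D (3.24) < K (3.38) < …

E, F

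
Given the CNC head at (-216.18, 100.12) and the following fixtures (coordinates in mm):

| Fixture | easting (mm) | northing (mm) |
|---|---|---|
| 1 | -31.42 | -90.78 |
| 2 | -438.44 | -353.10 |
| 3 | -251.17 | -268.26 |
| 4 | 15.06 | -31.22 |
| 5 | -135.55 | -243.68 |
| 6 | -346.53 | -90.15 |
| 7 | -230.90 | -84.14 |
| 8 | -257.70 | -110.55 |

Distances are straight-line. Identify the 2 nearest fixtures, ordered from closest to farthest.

Distances from (-216.18, 100.12):
1: √((184.76)² + (-190.90)²) = √(34136.2576 + 36442.8100) = 265.67 mm
2: √((-222.26)² + (-453.22)²) = √(49399.5076 + 205408.3684) = 504.78 mm
3: √((-34.99)² + (-368.38)²) = √(1224.3001 + 135703.8244) = 370.04 mm
4: √((231.24)² + (-131.34)²) = √(53471.9376 + 17250.1956) = 265.94 mm
5: √((80.63)² + (-343.80)²) = √(6501.1969 + 118198.4400) = 353.13 mm
6: √((-130.35)² + (-190.27)²) = √(16991.1225 + 36202.6729) = 230.64 mm
7: √((-14.72)² + (-184.26)²) = √(216.6784 + 33951.7476) = 184.85 mm
8: √((-41.52)² + (-210.67)²) = √(1723.9104 + 44381.8489) = 214.72 mm
Sorted: 7 (184.85 mm) < 8 (214.72 mm) < 6 (230.64 mm) < 1 (265.67 mm) < …

7, 8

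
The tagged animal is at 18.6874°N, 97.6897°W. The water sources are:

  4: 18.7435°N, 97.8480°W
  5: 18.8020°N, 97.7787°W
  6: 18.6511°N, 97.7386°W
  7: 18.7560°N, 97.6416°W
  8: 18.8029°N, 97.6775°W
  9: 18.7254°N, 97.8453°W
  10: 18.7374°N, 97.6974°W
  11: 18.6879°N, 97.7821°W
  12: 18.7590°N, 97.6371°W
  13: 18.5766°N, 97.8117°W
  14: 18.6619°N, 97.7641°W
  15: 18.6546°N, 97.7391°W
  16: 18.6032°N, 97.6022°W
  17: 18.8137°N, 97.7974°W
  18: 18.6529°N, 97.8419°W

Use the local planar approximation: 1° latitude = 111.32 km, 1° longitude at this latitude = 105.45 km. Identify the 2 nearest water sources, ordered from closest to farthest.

Distances from 18.6874°N, 97.6897°W:
4: √((0.0561·111.32)² + (-0.1583·105.45)²) = √(39.000674 + 278.647402) = 17.8227 km
5: √((0.1146·111.32)² + (-0.0890·105.45)²) = √(162.747989 + 88.079164) = 15.8375 km
6: √((-0.0363·111.32)² + (-0.0489·105.45)²) = √(16.329002 + 26.589544) = 6.5512 km
7: √((0.0686·111.32)² + (0.0481·105.45)²) = √(58.316926 + 25.726655) = 9.1675 km
8: √((0.1155·111.32)² + (0.0122·105.45)²) = √(165.314278 + 1.655057) = 12.9217 km
9: √((0.0380·111.32)² + (-0.1556·105.45)²) = √(17.894254 + 269.223120) = 16.9445 km
10: √((0.0500·111.32)² + (-0.0077·105.45)²) = √(30.980356 + 0.659287) = 5.6249 km
11: √((0.0005·111.32)² + (-0.0924·105.45)²) = √(0.003098 + 94.937351) = 9.7437 km
12: √((0.0716·111.32)² + (0.0526·105.45)²) = √(63.529062 + 30.765548) = 9.7105 km
13: √((-0.1108·111.32)² + (-0.1220·105.45)²) = √(152.133871 + 165.505652) = 17.8224 km
14: √((-0.0255·111.32)² + (-0.0744·105.45)²) = √(8.057991 + 61.551556) = 8.3432 km
15: √((-0.0328·111.32)² + (-0.0494·105.45)²) = √(13.331962 + 27.136077) = 6.3614 km
16: √((-0.0842·111.32)² + (0.0875·105.45)²) = √(87.855828 + 85.135222) = 13.1526 km
17: √((0.1263·111.32)² + (-0.1077·105.45)²) = √(197.675614 + 128.980654) = 18.0736 km
18: √((-0.0345·111.32)² + (-0.1522·105.45)²) = √(14.749747 + 257.586129) = 16.5026 km
Sorted: 10 (5.6249 km) < 15 (6.3614 km) < 6 (6.5512 km) < 14 (8.3432 km) < …

10, 15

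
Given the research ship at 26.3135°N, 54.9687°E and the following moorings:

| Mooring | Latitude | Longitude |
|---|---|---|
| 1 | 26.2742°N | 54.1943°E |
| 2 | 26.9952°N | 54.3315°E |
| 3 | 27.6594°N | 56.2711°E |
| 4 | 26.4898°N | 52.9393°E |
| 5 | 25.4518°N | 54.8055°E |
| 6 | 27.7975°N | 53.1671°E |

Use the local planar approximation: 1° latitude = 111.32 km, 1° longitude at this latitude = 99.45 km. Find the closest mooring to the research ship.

1

Distances from 26.3135°N, 54.9687°E:
1: √((-0.0393·111.32)² + (-0.7744·99.45)²) = √(19.139540 + 5931.168518) = 77.1382 km
2: √((0.6817·111.32)² + (-0.6372·99.45)²) = √(5758.813092 + 4015.698600) = 98.8661 km
3: √((1.3459·111.32)² + (1.3024·99.45)²) = √(22447.706820 + 16776.383681) = 198.0507 km
4: √((0.1763·111.32)² + (-2.0294·99.45)²) = √(385.168729 + 40732.858356) = 202.7758 km
5: √((-0.8617·111.32)² + (-0.1632·99.45)²) = √(9201.498957 + 263.420690) = 97.2878 km
6: √((1.4840·111.32)² + (-1.8016·99.45)²) = √(27290.669953 + 32101.573562) = 243.7052 km
Minimum: 1 at 77.1382 km.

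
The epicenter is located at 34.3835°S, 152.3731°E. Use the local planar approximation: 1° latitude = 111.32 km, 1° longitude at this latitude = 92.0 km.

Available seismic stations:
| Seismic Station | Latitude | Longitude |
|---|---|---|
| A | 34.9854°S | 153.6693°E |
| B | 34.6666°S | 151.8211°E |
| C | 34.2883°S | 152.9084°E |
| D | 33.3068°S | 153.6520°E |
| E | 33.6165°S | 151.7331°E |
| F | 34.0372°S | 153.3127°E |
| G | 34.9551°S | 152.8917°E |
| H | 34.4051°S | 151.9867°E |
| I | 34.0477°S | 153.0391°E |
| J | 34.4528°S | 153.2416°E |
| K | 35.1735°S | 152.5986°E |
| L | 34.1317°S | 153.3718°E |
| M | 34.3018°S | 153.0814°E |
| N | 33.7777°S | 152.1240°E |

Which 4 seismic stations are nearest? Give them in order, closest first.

H, C, B, M

Distances from 34.3835°S, 152.3731°E:
A: √((-0.6019·111.32)² + (1.2962·92.0)²) = √(4489.470084 + 14220.657900) = 136.7850 km
B: √((-0.2831·111.32)² + (-0.5520·92.0)²) = √(993.175812 + 2579.014656) = 59.7678 km
C: √((0.0952·111.32)² + (0.5353·92.0)²) = √(112.310482 + 2425.326106) = 50.3750 km
D: √((1.0767·111.32)² + (1.2789·92.0)²) = √(14365.998655 + 13843.593217) = 167.9571 km
E: √((0.7670·111.32)² + (-0.6400·92.0)²) = √(7290.161060 + 3466.854400) = 103.7160 km
F: √((0.3463·111.32)² + (0.9396·92.0)²) = √(1486.111444 + 7472.426826) = 94.6496 km
G: √((-0.5716·111.32)² + (0.5186·92.0)²) = √(4048.842057 + 2276.358605) = 79.5311 km
H: √((-0.0216·111.32)² + (-0.3864·92.0)²) = √(5.781678 + 1263.717181) = 35.6300 km
I: √((0.3358·111.32)² + (0.6660·92.0)²) = √(1397.358300 + 3754.257984) = 71.7748 km
J: √((-0.0693·111.32)² + (0.8685·92.0)²) = √(59.513140 + 6384.329604) = 80.2735 km
K: √((-0.7900·111.32)² + (0.2255·92.0)²) = √(7733.936072 + 430.396516) = 90.3567 km
L: √((0.2518·111.32)² + (0.9987·92.0)²) = √(785.701979 + 8442.007904) = 96.0610 km
M: √((0.0817·111.32)² + (0.7083·92.0)²) = √(82.716187 + 4246.294765) = 65.7952 km
N: √((0.6058·111.32)² + (-0.2491·92.0)²) = √(4547.837447 + 525.198056) = 71.2252 km
Sorted: H (35.6300 km) < C (50.3750 km) < B (59.7678 km) < M (65.7952 km) < N (71.2252 km) < I (71.7748 km) < …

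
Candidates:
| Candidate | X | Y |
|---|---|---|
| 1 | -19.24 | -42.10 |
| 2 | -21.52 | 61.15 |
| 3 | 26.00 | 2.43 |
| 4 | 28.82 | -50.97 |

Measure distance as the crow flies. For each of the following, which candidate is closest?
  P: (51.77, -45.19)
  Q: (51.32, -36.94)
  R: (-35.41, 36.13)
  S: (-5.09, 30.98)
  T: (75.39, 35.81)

P→4; Q→4; R→2; S→2; T→3

P at (51.77, -45.19):
  1: 71.08
  2: 129.15
  3: 54.15
  4: 23.67
  → nearest: 4 (23.67)
Q at (51.32, -36.94):
  1: 70.75
  2: 122.18
  3: 46.81
  4: 26.52
  → nearest: 4 (26.52)
R at (-35.41, 36.13):
  1: 79.88
  2: 28.62
  3: 70.05
  4: 108.22
  → nearest: 2 (28.62)
S at (-5.09, 30.98):
  1: 74.44
  2: 34.35
  3: 42.21
  4: 88.69
  → nearest: 2 (34.35)
T at (75.39, 35.81):
  1: 122.58
  2: 100.17
  3: 59.61
  4: 98.49
  → nearest: 3 (59.61)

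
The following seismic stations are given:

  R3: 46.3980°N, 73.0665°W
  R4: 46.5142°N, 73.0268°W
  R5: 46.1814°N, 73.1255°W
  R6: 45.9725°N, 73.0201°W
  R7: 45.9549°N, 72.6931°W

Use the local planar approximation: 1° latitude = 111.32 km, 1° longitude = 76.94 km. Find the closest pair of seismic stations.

Pairwise distances:
R3–R4: 13.2911 km
R3–R5: 24.5355 km
R3–R6: 47.5010 km
R3–R7: 57.0826 km
R4–R5: 37.8176 km
R4–R6: 60.3042 km
R4–R7: 67.3474 km
R5–R6: 24.6282 km
R5–R7: 41.7440 km
R6–R7: 25.2356 km
Closest pair: R3–R4 at 13.2911 km.

R3 and R4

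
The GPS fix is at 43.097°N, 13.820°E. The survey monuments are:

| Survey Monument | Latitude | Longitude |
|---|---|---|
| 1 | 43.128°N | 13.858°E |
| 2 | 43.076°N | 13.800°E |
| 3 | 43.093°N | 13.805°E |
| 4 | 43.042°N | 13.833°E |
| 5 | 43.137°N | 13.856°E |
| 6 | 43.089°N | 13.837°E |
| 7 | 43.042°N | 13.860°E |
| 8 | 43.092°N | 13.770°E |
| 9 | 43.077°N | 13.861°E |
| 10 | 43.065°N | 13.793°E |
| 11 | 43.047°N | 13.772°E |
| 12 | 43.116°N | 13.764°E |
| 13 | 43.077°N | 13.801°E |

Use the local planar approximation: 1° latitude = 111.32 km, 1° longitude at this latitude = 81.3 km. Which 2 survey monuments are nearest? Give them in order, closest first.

3, 6

Distances from 43.097°N, 13.820°E:
1: 4.632 km
2: 2.848 km
3: 1.298 km
4: 6.213 km
5: 5.329 km
6: 1.644 km
7: 6.933 km
8: 4.103 km
9: 4.008 km
10: 4.184 km
11: 6.798 km
12: 5.020 km
13: 2.710 km
Sorted: 3 (1.298 km) < 6 (1.644 km) < 13 (2.710 km) < 2 (2.848 km) < …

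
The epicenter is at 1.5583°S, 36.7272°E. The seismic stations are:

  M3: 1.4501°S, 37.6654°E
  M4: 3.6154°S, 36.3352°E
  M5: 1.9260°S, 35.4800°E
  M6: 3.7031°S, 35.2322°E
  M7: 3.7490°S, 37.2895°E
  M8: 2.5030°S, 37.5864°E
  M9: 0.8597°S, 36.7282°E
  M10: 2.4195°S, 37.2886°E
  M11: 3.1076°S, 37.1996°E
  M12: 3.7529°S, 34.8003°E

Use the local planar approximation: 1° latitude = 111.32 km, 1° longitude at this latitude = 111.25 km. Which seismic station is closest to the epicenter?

Distances from 1.5583°S, 36.7272°E:
M3: 105.0674 km
M4: 233.1119 km
M5: 144.6627 km
M6: 290.9774 km
M7: 251.7642 km
M8: 142.1132 km
M9: 77.7682 km
M10: 114.4183 km
M11: 180.2976 km
M12: 325.0190 km
Minimum: M9 at 77.7682 km.

M9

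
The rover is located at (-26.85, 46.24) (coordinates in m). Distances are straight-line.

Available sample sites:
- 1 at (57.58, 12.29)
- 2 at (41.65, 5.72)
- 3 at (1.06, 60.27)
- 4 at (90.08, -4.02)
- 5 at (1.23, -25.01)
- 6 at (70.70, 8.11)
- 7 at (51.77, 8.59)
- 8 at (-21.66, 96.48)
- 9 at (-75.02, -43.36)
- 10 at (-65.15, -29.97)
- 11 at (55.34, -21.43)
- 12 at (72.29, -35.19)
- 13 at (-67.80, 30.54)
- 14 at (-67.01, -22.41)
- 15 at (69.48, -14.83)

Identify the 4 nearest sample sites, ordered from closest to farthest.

3, 13, 8, 5

Distances from (-26.85, 46.24):
1: 91.00 m
2: 79.59 m
3: 31.24 m
4: 127.27 m
5: 76.58 m
6: 104.74 m
7: 87.17 m
8: 50.51 m
9: 101.73 m
10: 85.29 m
11: 106.46 m
12: 128.29 m
13: 43.86 m
14: 79.53 m
15: 114.06 m
Sorted: 3 (31.24 m) < 13 (43.86 m) < 8 (50.51 m) < 5 (76.58 m) < 14 (79.53 m) < 2 (79.59 m) < …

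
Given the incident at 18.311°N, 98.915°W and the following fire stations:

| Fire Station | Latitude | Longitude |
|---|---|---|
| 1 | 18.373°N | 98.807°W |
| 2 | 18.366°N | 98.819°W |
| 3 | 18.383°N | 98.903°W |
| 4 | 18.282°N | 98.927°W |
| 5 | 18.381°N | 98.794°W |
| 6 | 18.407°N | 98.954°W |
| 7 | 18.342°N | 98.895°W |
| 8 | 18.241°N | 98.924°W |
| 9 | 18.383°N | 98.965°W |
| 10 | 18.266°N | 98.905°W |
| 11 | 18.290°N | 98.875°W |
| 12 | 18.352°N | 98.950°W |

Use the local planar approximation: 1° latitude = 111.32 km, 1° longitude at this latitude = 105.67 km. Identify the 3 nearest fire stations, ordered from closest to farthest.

Distances from 18.311°N, 98.915°W:
1: 13.337 km
2: 11.849 km
3: 8.115 km
4: 3.468 km
5: 14.973 km
6: 11.454 km
7: 4.047 km
8: 7.850 km
9: 9.600 km
10: 5.120 km
11: 4.830 km
12: 5.874 km
Sorted: 4 (3.468 km) < 7 (4.047 km) < 11 (4.830 km) < 10 (5.120 km) < 12 (5.874 km) < …

4, 7, 11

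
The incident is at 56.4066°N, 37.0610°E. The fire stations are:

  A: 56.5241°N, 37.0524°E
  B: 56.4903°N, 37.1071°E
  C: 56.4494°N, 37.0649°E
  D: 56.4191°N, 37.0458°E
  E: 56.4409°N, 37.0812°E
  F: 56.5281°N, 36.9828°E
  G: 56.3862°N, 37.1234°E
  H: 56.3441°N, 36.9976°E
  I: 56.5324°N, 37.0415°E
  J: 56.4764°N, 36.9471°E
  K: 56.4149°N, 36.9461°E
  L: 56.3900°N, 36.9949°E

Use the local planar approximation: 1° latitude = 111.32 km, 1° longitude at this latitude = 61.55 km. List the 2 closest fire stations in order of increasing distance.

Distances from 56.4066°N, 37.0610°E:
A: 13.0908 km
B: 9.7400 km
C: 4.7705 km
D: 1.6768 km
E: 4.0156 km
F: 14.3563 km
G: 4.4619 km
H: 7.9771 km
I: 14.0554 km
J: 10.4653 km
K: 7.1322 km
L: 4.4685 km
Sorted: D (1.6768 km) < E (4.0156 km) < G (4.4619 km) < L (4.4685 km) < …

D, E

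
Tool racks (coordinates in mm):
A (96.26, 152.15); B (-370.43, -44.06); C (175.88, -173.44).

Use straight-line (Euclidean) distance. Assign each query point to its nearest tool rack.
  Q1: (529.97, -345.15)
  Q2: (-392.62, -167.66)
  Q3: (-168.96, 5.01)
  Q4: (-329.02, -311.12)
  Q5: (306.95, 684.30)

Q1 at (529.97, -345.15):
  A: 659.86 mm
  B: 949.41 mm
  C: 393.53 mm
  → nearest: C (393.53 mm)
Q2 at (-392.62, -167.66):
  A: 584.19 mm
  B: 125.58 mm
  C: 568.53 mm
  → nearest: B (125.58 mm)
Q3 at (-168.96, 5.01):
  A: 303.30 mm
  B: 207.36 mm
  C: 388.28 mm
  → nearest: B (207.36 mm)
Q4 at (-329.02, -311.12):
  A: 628.87 mm
  B: 270.25 mm
  C: 523.34 mm
  → nearest: B (270.25 mm)
Q5 at (306.95, 684.30):
  A: 572.34 mm
  B: 994.66 mm
  C: 867.70 mm
  → nearest: A (572.34 mm)

Q1→C; Q2→B; Q3→B; Q4→B; Q5→A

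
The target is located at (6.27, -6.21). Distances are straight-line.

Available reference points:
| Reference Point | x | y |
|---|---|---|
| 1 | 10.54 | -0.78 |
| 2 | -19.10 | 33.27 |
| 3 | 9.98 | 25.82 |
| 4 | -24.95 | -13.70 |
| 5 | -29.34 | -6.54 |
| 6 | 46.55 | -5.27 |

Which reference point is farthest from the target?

2

Distances from (6.27, -6.21):
1: √((4.27)² + (5.43)²) = √(18.2329 + 29.4849) = 6.91
2: √((-25.37)² + (39.48)²) = √(643.6369 + 1558.6704) = 46.93
3: √((3.71)² + (32.03)²) = √(13.7641 + 1025.9209) = 32.24
4: √((-31.22)² + (-7.49)²) = √(974.6884 + 56.1001) = 32.11
5: √((-35.61)² + (-0.33)²) = √(1268.0721 + 0.1089) = 35.61
6: √((40.28)² + (0.94)²) = √(1622.4784 + 0.8836) = 40.29
Maximum: 2 at 46.93.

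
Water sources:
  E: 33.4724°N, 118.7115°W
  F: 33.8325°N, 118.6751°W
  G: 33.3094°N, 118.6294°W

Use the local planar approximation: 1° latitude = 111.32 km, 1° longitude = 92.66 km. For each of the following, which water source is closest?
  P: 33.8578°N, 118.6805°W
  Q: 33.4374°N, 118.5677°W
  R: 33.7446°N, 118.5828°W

P→F; Q→E; R→F

P at 33.8578°N, 118.6805°W:
  E: 42.9988 km
  F: 2.8605 km
  G: 61.2312 km
  → nearest: F (2.8605 km)
Q at 33.4374°N, 118.5677°W:
  E: 13.8825 km
  F: 45.0943 km
  G: 15.3531 km
  → nearest: E (13.8825 km)
R at 33.7446°N, 118.5828°W:
  E: 32.5635 km
  F: 12.9959 km
  G: 48.6385 km
  → nearest: F (12.9959 km)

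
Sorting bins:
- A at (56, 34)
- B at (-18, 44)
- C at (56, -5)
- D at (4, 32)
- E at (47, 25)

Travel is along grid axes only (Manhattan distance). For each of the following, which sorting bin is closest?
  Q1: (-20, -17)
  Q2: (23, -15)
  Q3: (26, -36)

Q1 at (-20, -17):
  A: |76| + |51| = 76 + 51 = 127
  B: |2| + |61| = 2 + 61 = 63
  C: |76| + |12| = 76 + 12 = 88
  D: |24| + |49| = 24 + 49 = 73
  E: |67| + |42| = 67 + 42 = 109
  → nearest: B (63)
Q2 at (23, -15):
  A: |33| + |49| = 33 + 49 = 82
  B: |-41| + |59| = 41 + 59 = 100
  C: |33| + |10| = 33 + 10 = 43
  D: |-19| + |47| = 19 + 47 = 66
  E: |24| + |40| = 24 + 40 = 64
  → nearest: C (43)
Q3 at (26, -36):
  A: |30| + |70| = 30 + 70 = 100
  B: |-44| + |80| = 44 + 80 = 124
  C: |30| + |31| = 30 + 31 = 61
  D: |-22| + |68| = 22 + 68 = 90
  E: |21| + |61| = 21 + 61 = 82
  → nearest: C (61)

Q1→B; Q2→C; Q3→C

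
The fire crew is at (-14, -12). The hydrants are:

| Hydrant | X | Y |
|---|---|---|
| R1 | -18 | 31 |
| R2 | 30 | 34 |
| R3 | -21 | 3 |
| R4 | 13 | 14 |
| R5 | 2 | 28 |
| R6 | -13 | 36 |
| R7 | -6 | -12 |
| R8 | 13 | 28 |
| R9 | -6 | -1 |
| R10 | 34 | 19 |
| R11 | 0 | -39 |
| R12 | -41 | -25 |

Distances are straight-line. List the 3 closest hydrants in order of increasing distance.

Distances from (-14, -12):
R1: √((-4)² + (43)²) = √(16.000 + 1849.000) = 43.2
R2: √((44)² + (46)²) = √(1936.000 + 2116.000) = 63.7
R3: √((-7)² + (15)²) = √(49.000 + 225.000) = 16.6
R4: √((27)² + (26)²) = √(729.000 + 676.000) = 37.5
R5: √((16)² + (40)²) = √(256.000 + 1600.000) = 43.1
R6: √((1)² + (48)²) = √(1.000 + 2304.000) = 48.0
R7: √((8)² + (0)²) = √(64.000 + 0.000) = 8.0
R8: √((27)² + (40)²) = √(729.000 + 1600.000) = 48.3
R9: √((8)² + (11)²) = √(64.000 + 121.000) = 13.6
R10: √((48)² + (31)²) = √(2304.000 + 961.000) = 57.1
R11: √((14)² + (-27)²) = √(196.000 + 729.000) = 30.4
R12: √((-27)² + (-13)²) = √(729.000 + 169.000) = 30.0
Sorted: R7 (8.0) < R9 (13.6) < R3 (16.6) < R12 (30.0) < R11 (30.4) < …

R7, R9, R3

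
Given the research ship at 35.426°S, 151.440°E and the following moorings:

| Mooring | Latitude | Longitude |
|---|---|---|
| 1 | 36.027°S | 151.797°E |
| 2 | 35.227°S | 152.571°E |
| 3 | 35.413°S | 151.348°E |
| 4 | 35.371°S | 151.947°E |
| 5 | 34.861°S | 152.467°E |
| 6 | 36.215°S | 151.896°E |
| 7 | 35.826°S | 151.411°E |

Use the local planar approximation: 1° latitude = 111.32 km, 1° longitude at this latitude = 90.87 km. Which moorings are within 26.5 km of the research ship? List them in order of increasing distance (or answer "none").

3

Distances from 35.426°S, 151.440°E:
1: √((-0.601·111.32)² + (0.357·90.87)²) = √(4476.05423 + 1052.39188) = 74.354 km
2: √((0.199·111.32)² + (1.131·90.87)²) = √(490.74123 + 10562.48891) = 105.134 km
3: √((0.013·111.32)² + (-0.092·90.87)²) = √(2.09427 + 69.89027) = 8.484 km
4: √((0.055·111.32)² + (0.507·90.87)²) = √(37.48623 + 2122.54533) = 46.476 km
5: √((0.565·111.32)² + (1.027·90.87)²) = √(3955.88166 + 8709.27379) = 112.540 km
6: √((-0.789·111.32)² + (0.456·90.87)²) = √(7714.36888 + 1717.00176) = 97.115 km
7: √((-0.400·111.32)² + (-0.029·90.87)²) = √(1982.74278 + 6.94444) = 44.606 km
Threshold 26.5 km: 3 (8.484 km) is within range.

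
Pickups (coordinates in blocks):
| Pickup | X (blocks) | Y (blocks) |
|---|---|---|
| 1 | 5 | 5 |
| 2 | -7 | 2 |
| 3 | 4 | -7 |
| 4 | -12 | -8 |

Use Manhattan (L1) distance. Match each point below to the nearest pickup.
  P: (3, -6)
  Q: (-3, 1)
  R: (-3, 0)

P→3; Q→2; R→2

P at (3, -6):
  1: |2| + |11| = 2 + 11 = 13 blocks
  2: |-10| + |8| = 10 + 8 = 18 blocks
  3: |1| + |-1| = 1 + 1 = 2 blocks
  4: |-15| + |-2| = 15 + 2 = 17 blocks
  → nearest: 3 (2 blocks)
Q at (-3, 1):
  1: |8| + |4| = 8 + 4 = 12 blocks
  2: |-4| + |1| = 4 + 1 = 5 blocks
  3: |7| + |-8| = 7 + 8 = 15 blocks
  4: |-9| + |-9| = 9 + 9 = 18 blocks
  → nearest: 2 (5 blocks)
R at (-3, 0):
  1: |8| + |5| = 8 + 5 = 13 blocks
  2: |-4| + |2| = 4 + 2 = 6 blocks
  3: |7| + |-7| = 7 + 7 = 14 blocks
  4: |-9| + |-8| = 9 + 8 = 17 blocks
  → nearest: 2 (6 blocks)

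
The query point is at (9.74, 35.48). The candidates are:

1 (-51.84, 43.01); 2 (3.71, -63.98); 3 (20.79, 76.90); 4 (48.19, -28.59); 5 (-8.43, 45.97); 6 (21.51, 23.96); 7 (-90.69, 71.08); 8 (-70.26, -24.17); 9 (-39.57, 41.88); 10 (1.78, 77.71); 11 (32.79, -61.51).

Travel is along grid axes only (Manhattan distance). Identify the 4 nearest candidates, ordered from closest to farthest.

Distances from (9.74, 35.48):
1: |-61.58| + |7.53| = 61.58 + 7.53 = 69.11
2: |-6.03| + |-99.46| = 6.03 + 99.46 = 105.49
3: |11.05| + |41.42| = 11.05 + 41.42 = 52.47
4: |38.45| + |-64.07| = 38.45 + 64.07 = 102.52
5: |-18.17| + |10.49| = 18.17 + 10.49 = 28.66
6: |11.77| + |-11.52| = 11.77 + 11.52 = 23.29
7: |-100.43| + |35.60| = 100.43 + 35.60 = 136.03
8: |-80.00| + |-59.65| = 80.00 + 59.65 = 139.65
9: |-49.31| + |6.40| = 49.31 + 6.40 = 55.71
10: |-7.96| + |42.23| = 7.96 + 42.23 = 50.19
11: |23.05| + |-96.99| = 23.05 + 96.99 = 120.04
Sorted: 6 (23.29) < 5 (28.66) < 10 (50.19) < 3 (52.47) < 9 (55.71) < 1 (69.11) < …

6, 5, 10, 3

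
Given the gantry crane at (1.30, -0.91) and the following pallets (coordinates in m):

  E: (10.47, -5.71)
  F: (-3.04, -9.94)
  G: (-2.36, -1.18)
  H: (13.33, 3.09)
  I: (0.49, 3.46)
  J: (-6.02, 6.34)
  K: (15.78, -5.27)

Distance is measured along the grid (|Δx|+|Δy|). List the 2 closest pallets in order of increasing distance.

Distances from (1.30, -0.91):
E: 13.97 m
F: 13.37 m
G: 3.93 m
H: 16.03 m
I: 5.18 m
J: 14.57 m
K: 18.84 m
Sorted: G (3.93 m) < I (5.18 m) < F (13.37 m) < E (13.97 m) < …

G, I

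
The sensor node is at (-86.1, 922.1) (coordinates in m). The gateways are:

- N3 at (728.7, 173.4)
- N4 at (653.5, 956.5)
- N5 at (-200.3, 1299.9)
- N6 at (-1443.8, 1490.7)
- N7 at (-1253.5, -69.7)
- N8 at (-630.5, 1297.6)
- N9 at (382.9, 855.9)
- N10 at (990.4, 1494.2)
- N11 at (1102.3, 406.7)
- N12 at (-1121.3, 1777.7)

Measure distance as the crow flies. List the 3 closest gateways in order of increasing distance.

Distances from (-86.1, 922.1):
N3: 1106.5 m
N4: 740.4 m
N5: 394.7 m
N6: 1472.0 m
N7: 1531.8 m
N8: 661.3 m
N9: 473.6 m
N10: 1219.1 m
N11: 1295.4 m
N12: 1343.0 m
Sorted: N5 (394.7 m) < N9 (473.6 m) < N8 (661.3 m) < N4 (740.4 m) < N3 (1106.5 m) < …

N5, N9, N8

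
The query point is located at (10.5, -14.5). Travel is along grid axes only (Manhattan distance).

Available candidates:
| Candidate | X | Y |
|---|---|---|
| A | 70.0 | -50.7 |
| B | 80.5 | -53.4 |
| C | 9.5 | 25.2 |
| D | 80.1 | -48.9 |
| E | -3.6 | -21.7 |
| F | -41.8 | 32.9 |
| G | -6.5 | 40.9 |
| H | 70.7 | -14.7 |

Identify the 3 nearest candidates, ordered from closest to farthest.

Distances from (10.5, -14.5):
A: 95.7
B: 108.9
C: 40.7
D: 104.0
E: 21.3
F: 99.7
G: 72.4
H: 60.4
Sorted: E (21.3) < C (40.7) < H (60.4) < G (72.4) < A (95.7) < …

E, C, H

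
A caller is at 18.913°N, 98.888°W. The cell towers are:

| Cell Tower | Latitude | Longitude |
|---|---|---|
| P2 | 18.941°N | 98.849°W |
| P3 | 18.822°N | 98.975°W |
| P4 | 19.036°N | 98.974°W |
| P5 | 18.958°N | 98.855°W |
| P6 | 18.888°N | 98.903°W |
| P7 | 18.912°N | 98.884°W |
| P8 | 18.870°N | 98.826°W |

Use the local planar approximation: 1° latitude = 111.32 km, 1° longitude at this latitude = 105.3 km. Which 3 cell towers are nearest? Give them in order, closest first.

P7, P6, P2

Distances from 18.913°N, 98.888°W:
P2: √((0.028·111.32)² + (0.039·105.3)²) = √(9.71544 + 16.86498) = 5.156 km
P3: √((-0.091·111.32)² + (-0.087·105.3)²) = √(102.61933 + 83.92575) = 13.658 km
P4: √((0.123·111.32)² + (-0.086·105.3)²) = √(187.48072 + 82.00751) = 16.416 km
P5: √((0.045·111.32)² + (0.033·105.3)²) = √(25.09409 + 12.07493) = 6.097 km
P6: √((-0.025·111.32)² + (-0.015·105.3)²) = √(7.74509 + 2.49482) = 3.200 km
P7: √((-0.001·111.32)² + (0.004·105.3)²) = √(0.01239 + 0.17741) = 0.436 km
P8: √((-0.043·111.32)² + (0.062·105.3)²) = √(22.91307 + 42.62262) = 8.095 km
Sorted: P7 (0.436 km) < P6 (3.200 km) < P2 (5.156 km) < P5 (6.097 km) < P8 (8.095 km) < …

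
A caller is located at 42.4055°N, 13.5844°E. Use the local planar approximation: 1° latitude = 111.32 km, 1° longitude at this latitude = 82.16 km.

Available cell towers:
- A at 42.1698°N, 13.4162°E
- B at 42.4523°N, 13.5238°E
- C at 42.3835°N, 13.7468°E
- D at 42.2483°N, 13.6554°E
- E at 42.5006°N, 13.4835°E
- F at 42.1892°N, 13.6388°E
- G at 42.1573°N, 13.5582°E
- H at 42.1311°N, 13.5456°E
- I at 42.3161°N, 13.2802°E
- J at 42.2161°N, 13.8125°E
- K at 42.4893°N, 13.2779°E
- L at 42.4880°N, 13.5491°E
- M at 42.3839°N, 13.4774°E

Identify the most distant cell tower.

Distances from 42.4055°N, 13.5844°E:
A: 29.6549 km
B: 7.2063 km
C: 13.5657 km
D: 18.4462 km
E: 13.4461 km
F: 24.4898 km
G: 27.7134 km
H: 30.7121 km
I: 26.9016 km
J: 28.2090 km
K: 26.8544 km
L: 9.6310 km
M: 9.1140 km
Maximum: H at 30.7121 km.

H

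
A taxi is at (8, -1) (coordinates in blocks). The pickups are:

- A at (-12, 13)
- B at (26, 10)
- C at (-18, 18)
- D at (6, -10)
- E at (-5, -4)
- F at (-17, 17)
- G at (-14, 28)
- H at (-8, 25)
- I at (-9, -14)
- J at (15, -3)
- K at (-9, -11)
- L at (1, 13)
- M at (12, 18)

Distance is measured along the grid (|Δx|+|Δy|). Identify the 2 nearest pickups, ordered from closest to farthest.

Distances from (8, -1):
A: 34 blocks
B: 29 blocks
C: 45 blocks
D: 11 blocks
E: 16 blocks
F: 43 blocks
G: 51 blocks
H: 42 blocks
I: 30 blocks
J: 9 blocks
K: 27 blocks
L: 21 blocks
M: 23 blocks
Sorted: J (9 blocks) < D (11 blocks) < E (16 blocks) < L (21 blocks) < …

J, D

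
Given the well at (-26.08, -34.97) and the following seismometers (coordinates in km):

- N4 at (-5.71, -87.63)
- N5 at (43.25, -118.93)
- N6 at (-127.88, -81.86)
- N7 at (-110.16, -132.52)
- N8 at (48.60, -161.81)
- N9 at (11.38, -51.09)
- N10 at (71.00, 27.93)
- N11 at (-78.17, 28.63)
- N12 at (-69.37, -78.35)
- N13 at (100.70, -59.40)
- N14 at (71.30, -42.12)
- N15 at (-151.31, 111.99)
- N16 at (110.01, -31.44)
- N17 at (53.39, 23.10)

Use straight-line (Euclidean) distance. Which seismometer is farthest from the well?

Distances from (-26.08, -34.97):
N4: √((20.37)² + (-52.66)²) = √(414.9369 + 2773.0756) = 56.46 km
N5: √((69.33)² + (-83.96)²) = √(4806.6489 + 7049.2816) = 108.88 km
N6: √((-101.80)² + (-46.89)²) = √(10363.2400 + 2198.6721) = 112.08 km
N7: √((-84.08)² + (-97.55)²) = √(7069.4464 + 9516.0025) = 128.78 km
N8: √((74.68)² + (-126.84)²) = √(5577.1024 + 16088.3856) = 147.19 km
N9: √((37.46)² + (-16.12)²) = √(1403.2516 + 259.8544) = 40.78 km
N10: √((97.08)² + (62.90)²) = √(9424.5264 + 3956.4100) = 115.68 km
N11: √((-52.09)² + (63.60)²) = √(2713.3681 + 4044.9600) = 82.21 km
N12: √((-43.29)² + (-43.38)²) = √(1874.0241 + 1881.8244) = 61.28 km
N13: √((126.78)² + (-24.43)²) = √(16073.1684 + 596.8249) = 129.11 km
N14: √((97.38)² + (-7.15)²) = √(9482.8644 + 51.1225) = 97.64 km
N15: √((-125.23)² + (146.96)²) = √(15682.5529 + 21597.2416) = 193.08 km
N16: √((136.09)² + (3.53)²) = √(18520.4881 + 12.4609) = 136.14 km
N17: √((79.47)² + (58.07)²) = √(6315.4809 + 3372.1249) = 98.43 km
Maximum: N15 at 193.08 km.

N15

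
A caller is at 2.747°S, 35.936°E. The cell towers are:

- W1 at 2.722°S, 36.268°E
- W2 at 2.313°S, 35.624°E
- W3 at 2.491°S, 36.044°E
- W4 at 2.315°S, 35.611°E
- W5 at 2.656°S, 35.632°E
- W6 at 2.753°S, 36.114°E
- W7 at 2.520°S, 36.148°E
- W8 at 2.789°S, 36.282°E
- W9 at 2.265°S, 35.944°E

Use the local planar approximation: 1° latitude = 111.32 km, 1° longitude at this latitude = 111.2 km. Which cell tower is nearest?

Distances from 2.747°S, 35.936°E:
W1: 37.023 km
W2: 59.480 km
W3: 30.925 km
W4: 60.156 km
W5: 35.290 km
W6: 19.805 km
W7: 34.559 km
W8: 38.758 km
W9: 53.664 km
Minimum: W6 at 19.805 km.

W6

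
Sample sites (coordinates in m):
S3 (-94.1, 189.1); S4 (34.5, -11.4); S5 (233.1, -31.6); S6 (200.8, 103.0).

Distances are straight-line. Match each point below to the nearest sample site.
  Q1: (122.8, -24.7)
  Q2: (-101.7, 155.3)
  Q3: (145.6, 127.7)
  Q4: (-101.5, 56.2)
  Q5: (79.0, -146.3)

Q1 at (122.8, -24.7):
  S3: 304.6 m
  S4: 89.3 m
  S5: 110.5 m
  S6: 149.6 m
  → nearest: S4 (89.3 m)
Q2 at (-101.7, 155.3):
  S3: 34.6 m
  S4: 215.3 m
  S5: 383.4 m
  S6: 307.0 m
  → nearest: S3 (34.6 m)
Q3 at (145.6, 127.7):
  S3: 247.4 m
  S4: 178.0 m
  S5: 181.7 m
  S6: 60.5 m
  → nearest: S6 (60.5 m)
Q4 at (-101.5, 56.2):
  S3: 133.1 m
  S4: 151.9 m
  S5: 345.9 m
  S6: 305.9 m
  → nearest: S3 (133.1 m)
Q5 at (79.0, -146.3):
  S3: 377.4 m
  S4: 142.1 m
  S5: 192.1 m
  S6: 277.5 m
  → nearest: S4 (142.1 m)

Q1→S4; Q2→S3; Q3→S6; Q4→S3; Q5→S4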